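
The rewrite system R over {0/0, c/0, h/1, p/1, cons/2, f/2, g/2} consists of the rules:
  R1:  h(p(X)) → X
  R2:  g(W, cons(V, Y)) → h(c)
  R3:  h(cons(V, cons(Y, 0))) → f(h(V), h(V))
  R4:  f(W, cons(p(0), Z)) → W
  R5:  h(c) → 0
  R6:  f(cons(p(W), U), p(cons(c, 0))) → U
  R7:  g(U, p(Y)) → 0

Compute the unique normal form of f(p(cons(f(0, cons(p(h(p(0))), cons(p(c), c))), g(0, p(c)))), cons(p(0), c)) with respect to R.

1. f(p(cons(f(0, cons(p(h(p(0))), cons(p(c), c))), g(0, p(c)))), cons(p(0), c))  →  p(cons(f(0, cons(p(h(p(0))), cons(p(c), c))), g(0, p(c))))   [R4 at ε]
2. p(cons(f(0, cons(p(h(p(0))), cons(p(c), c))), g(0, p(c))))  →  p(cons(f(0, cons(p(0), cons(p(c), c))), g(0, p(c))))   [R1 at 1.1.2.1.1]
3. p(cons(f(0, cons(p(0), cons(p(c), c))), g(0, p(c))))  →  p(cons(0, g(0, p(c))))   [R4 at 1.1]
4. p(cons(0, g(0, p(c))))  →  p(cons(0, 0))   [R7 at 1.2]

p(cons(0, 0))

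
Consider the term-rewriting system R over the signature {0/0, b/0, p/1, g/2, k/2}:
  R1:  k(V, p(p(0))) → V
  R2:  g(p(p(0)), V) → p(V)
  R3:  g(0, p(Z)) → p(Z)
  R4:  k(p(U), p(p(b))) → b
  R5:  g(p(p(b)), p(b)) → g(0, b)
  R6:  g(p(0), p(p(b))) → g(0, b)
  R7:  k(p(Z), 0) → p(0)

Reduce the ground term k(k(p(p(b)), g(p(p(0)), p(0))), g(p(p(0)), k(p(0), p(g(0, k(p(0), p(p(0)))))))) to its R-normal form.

p(p(b))

1. k(k(p(p(b)), g(p(p(0)), p(0))), g(p(p(0)), k(p(0), p(g(0, k(p(0), p(p(0))))))))  →  k(k(p(p(b)), p(p(0))), g(p(p(0)), k(p(0), p(g(0, k(p(0), p(p(0))))))))   [R2 at 1.2]
2. k(k(p(p(b)), p(p(0))), g(p(p(0)), k(p(0), p(g(0, k(p(0), p(p(0))))))))  →  k(p(p(b)), g(p(p(0)), k(p(0), p(g(0, k(p(0), p(p(0))))))))   [R1 at 1]
3. k(p(p(b)), g(p(p(0)), k(p(0), p(g(0, k(p(0), p(p(0))))))))  →  k(p(p(b)), p(k(p(0), p(g(0, k(p(0), p(p(0))))))))   [R2 at 2]
4. k(p(p(b)), p(k(p(0), p(g(0, k(p(0), p(p(0))))))))  →  k(p(p(b)), p(k(p(0), p(g(0, p(0))))))   [R1 at 2.1.2.1.2]
5. k(p(p(b)), p(k(p(0), p(g(0, p(0))))))  →  k(p(p(b)), p(k(p(0), p(p(0)))))   [R3 at 2.1.2.1]
6. k(p(p(b)), p(k(p(0), p(p(0)))))  →  k(p(p(b)), p(p(0)))   [R1 at 2.1]
7. k(p(p(b)), p(p(0)))  →  p(p(b))   [R1 at ε]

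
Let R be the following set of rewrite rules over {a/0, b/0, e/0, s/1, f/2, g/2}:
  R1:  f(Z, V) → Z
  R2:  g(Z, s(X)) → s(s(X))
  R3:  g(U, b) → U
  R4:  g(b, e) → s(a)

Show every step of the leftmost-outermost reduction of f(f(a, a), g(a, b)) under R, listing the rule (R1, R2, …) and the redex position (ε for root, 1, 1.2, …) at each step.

1. f(f(a, a), g(a, b))  →  f(a, a)   [R1 at ε]
2. f(a, a)  →  a   [R1 at ε]

a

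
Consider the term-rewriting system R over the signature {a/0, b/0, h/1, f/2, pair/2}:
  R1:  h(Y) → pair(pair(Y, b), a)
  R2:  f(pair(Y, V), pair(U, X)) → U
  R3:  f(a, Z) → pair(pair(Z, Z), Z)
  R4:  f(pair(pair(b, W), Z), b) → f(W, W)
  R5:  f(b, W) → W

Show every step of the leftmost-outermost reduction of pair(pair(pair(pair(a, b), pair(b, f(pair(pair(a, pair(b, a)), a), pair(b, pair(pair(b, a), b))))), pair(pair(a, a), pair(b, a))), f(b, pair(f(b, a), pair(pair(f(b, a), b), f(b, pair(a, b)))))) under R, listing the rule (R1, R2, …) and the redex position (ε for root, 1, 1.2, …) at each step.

pair(pair(pair(pair(a, b), pair(b, b)), pair(pair(a, a), pair(b, a))), pair(a, pair(pair(a, b), pair(a, b))))

1. pair(pair(pair(pair(a, b), pair(b, f(pair(pair(a, pair(b, a)), a), pair(b, pair(pair(b, a), b))))), pair(pair(a, a), pair(b, a))), f(b, pair(f(b, a), pair(pair(f(b, a), b), f(b, pair(a, b))))))  →  pair(pair(pair(pair(a, b), pair(b, b)), pair(pair(a, a), pair(b, a))), f(b, pair(f(b, a), pair(pair(f(b, a), b), f(b, pair(a, b))))))   [R2 at 1.1.2.2]
2. pair(pair(pair(pair(a, b), pair(b, b)), pair(pair(a, a), pair(b, a))), f(b, pair(f(b, a), pair(pair(f(b, a), b), f(b, pair(a, b))))))  →  pair(pair(pair(pair(a, b), pair(b, b)), pair(pair(a, a), pair(b, a))), pair(f(b, a), pair(pair(f(b, a), b), f(b, pair(a, b)))))   [R5 at 2]
3. pair(pair(pair(pair(a, b), pair(b, b)), pair(pair(a, a), pair(b, a))), pair(f(b, a), pair(pair(f(b, a), b), f(b, pair(a, b)))))  →  pair(pair(pair(pair(a, b), pair(b, b)), pair(pair(a, a), pair(b, a))), pair(a, pair(pair(f(b, a), b), f(b, pair(a, b)))))   [R5 at 2.1]
4. pair(pair(pair(pair(a, b), pair(b, b)), pair(pair(a, a), pair(b, a))), pair(a, pair(pair(f(b, a), b), f(b, pair(a, b)))))  →  pair(pair(pair(pair(a, b), pair(b, b)), pair(pair(a, a), pair(b, a))), pair(a, pair(pair(a, b), f(b, pair(a, b)))))   [R5 at 2.2.1.1]
5. pair(pair(pair(pair(a, b), pair(b, b)), pair(pair(a, a), pair(b, a))), pair(a, pair(pair(a, b), f(b, pair(a, b)))))  →  pair(pair(pair(pair(a, b), pair(b, b)), pair(pair(a, a), pair(b, a))), pair(a, pair(pair(a, b), pair(a, b))))   [R5 at 2.2.2]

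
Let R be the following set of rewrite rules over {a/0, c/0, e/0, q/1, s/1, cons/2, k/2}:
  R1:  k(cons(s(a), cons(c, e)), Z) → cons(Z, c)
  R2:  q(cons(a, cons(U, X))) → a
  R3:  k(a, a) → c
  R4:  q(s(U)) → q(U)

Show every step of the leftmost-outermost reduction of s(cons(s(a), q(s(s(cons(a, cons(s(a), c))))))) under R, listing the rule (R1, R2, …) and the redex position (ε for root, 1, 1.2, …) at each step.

s(cons(s(a), a))

1. s(cons(s(a), q(s(s(cons(a, cons(s(a), c)))))))  →  s(cons(s(a), q(s(cons(a, cons(s(a), c))))))   [R4 at 1.2]
2. s(cons(s(a), q(s(cons(a, cons(s(a), c))))))  →  s(cons(s(a), q(cons(a, cons(s(a), c)))))   [R4 at 1.2]
3. s(cons(s(a), q(cons(a, cons(s(a), c)))))  →  s(cons(s(a), a))   [R2 at 1.2]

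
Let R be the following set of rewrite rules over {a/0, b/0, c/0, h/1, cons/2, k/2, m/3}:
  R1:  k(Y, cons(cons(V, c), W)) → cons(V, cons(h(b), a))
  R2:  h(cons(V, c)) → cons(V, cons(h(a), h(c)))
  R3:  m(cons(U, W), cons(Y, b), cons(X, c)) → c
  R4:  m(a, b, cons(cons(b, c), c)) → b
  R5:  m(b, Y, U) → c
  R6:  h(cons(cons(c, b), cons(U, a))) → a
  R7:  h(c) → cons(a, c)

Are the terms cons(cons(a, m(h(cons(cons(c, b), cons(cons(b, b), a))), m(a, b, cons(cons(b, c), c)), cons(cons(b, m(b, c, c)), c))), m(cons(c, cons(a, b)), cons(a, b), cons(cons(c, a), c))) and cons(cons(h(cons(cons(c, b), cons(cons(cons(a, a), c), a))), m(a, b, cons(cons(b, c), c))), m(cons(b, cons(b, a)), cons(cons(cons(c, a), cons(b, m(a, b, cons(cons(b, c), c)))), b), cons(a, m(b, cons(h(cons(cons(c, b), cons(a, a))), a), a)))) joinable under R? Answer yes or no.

Reduce t₁ = cons(cons(a, m(h(cons(cons(c, b), cons(cons(b, b), a))), m(a, b, cons(cons(b, c), c)), cons(cons(b, m(b, c, c)), c))), m(cons(c, cons(a, b)), cons(a, b), cons(cons(c, a), c))):
1. cons(cons(a, m(h(cons(cons(c, b), cons(cons(b, b), a))), m(a, b, cons(cons(b, c), c)), cons(cons(b, m(b, c, c)), c))), m(cons(c, cons(a, b)), cons(a, b), cons(cons(c, a), c)))  →  cons(cons(a, m(a, m(a, b, cons(cons(b, c), c)), cons(cons(b, m(b, c, c)), c))), m(cons(c, cons(a, b)), cons(a, b), cons(cons(c, a), c)))   [R6 at 1.2.1]
2. cons(cons(a, m(a, m(a, b, cons(cons(b, c), c)), cons(cons(b, m(b, c, c)), c))), m(cons(c, cons(a, b)), cons(a, b), cons(cons(c, a), c)))  →  cons(cons(a, m(a, b, cons(cons(b, m(b, c, c)), c))), m(cons(c, cons(a, b)), cons(a, b), cons(cons(c, a), c)))   [R4 at 1.2.2]
3. cons(cons(a, m(a, b, cons(cons(b, m(b, c, c)), c))), m(cons(c, cons(a, b)), cons(a, b), cons(cons(c, a), c)))  →  cons(cons(a, m(a, b, cons(cons(b, c), c))), m(cons(c, cons(a, b)), cons(a, b), cons(cons(c, a), c)))   [R5 at 1.2.3.1.2]
4. cons(cons(a, m(a, b, cons(cons(b, c), c))), m(cons(c, cons(a, b)), cons(a, b), cons(cons(c, a), c)))  →  cons(cons(a, b), m(cons(c, cons(a, b)), cons(a, b), cons(cons(c, a), c)))   [R4 at 1.2]
5. cons(cons(a, b), m(cons(c, cons(a, b)), cons(a, b), cons(cons(c, a), c)))  →  cons(cons(a, b), c)   [R3 at 2]

Reduce t₂ = cons(cons(h(cons(cons(c, b), cons(cons(cons(a, a), c), a))), m(a, b, cons(cons(b, c), c))), m(cons(b, cons(b, a)), cons(cons(cons(c, a), cons(b, m(a, b, cons(cons(b, c), c)))), b), cons(a, m(b, cons(h(cons(cons(c, b), cons(a, a))), a), a)))):
1. cons(cons(h(cons(cons(c, b), cons(cons(cons(a, a), c), a))), m(a, b, cons(cons(b, c), c))), m(cons(b, cons(b, a)), cons(cons(cons(c, a), cons(b, m(a, b, cons(cons(b, c), c)))), b), cons(a, m(b, cons(h(cons(cons(c, b), cons(a, a))), a), a))))  →  cons(cons(a, m(a, b, cons(cons(b, c), c))), m(cons(b, cons(b, a)), cons(cons(cons(c, a), cons(b, m(a, b, cons(cons(b, c), c)))), b), cons(a, m(b, cons(h(cons(cons(c, b), cons(a, a))), a), a))))   [R6 at 1.1]
2. cons(cons(a, m(a, b, cons(cons(b, c), c))), m(cons(b, cons(b, a)), cons(cons(cons(c, a), cons(b, m(a, b, cons(cons(b, c), c)))), b), cons(a, m(b, cons(h(cons(cons(c, b), cons(a, a))), a), a))))  →  cons(cons(a, b), m(cons(b, cons(b, a)), cons(cons(cons(c, a), cons(b, m(a, b, cons(cons(b, c), c)))), b), cons(a, m(b, cons(h(cons(cons(c, b), cons(a, a))), a), a))))   [R4 at 1.2]
3. cons(cons(a, b), m(cons(b, cons(b, a)), cons(cons(cons(c, a), cons(b, m(a, b, cons(cons(b, c), c)))), b), cons(a, m(b, cons(h(cons(cons(c, b), cons(a, a))), a), a))))  →  cons(cons(a, b), m(cons(b, cons(b, a)), cons(cons(cons(c, a), cons(b, b)), b), cons(a, m(b, cons(h(cons(cons(c, b), cons(a, a))), a), a))))   [R4 at 2.2.1.2.2]
4. cons(cons(a, b), m(cons(b, cons(b, a)), cons(cons(cons(c, a), cons(b, b)), b), cons(a, m(b, cons(h(cons(cons(c, b), cons(a, a))), a), a))))  →  cons(cons(a, b), m(cons(b, cons(b, a)), cons(cons(cons(c, a), cons(b, b)), b), cons(a, c)))   [R5 at 2.3.2]
5. cons(cons(a, b), m(cons(b, cons(b, a)), cons(cons(cons(c, a), cons(b, b)), b), cons(a, c)))  →  cons(cons(a, b), c)   [R3 at 2]

yes — NF(t₁) = cons(cons(a, b), c), NF(t₂) = cons(cons(a, b), c)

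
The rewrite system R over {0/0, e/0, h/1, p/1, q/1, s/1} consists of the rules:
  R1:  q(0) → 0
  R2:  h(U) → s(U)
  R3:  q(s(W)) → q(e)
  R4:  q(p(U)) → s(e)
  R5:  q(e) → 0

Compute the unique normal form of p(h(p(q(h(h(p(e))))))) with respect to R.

1. p(h(p(q(h(h(p(e)))))))  →  p(s(p(q(h(h(p(e)))))))   [R2 at 1]
2. p(s(p(q(h(h(p(e)))))))  →  p(s(p(q(s(h(p(e)))))))   [R2 at 1.1.1.1]
3. p(s(p(q(s(h(p(e)))))))  →  p(s(p(q(e))))   [R3 at 1.1.1]
4. p(s(p(q(e))))  →  p(s(p(0)))   [R5 at 1.1.1]

p(s(p(0)))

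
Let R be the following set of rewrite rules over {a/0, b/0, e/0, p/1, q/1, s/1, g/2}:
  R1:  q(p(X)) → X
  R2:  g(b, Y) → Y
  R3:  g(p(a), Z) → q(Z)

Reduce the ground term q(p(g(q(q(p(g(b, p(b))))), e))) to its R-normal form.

1. q(p(g(q(q(p(g(b, p(b))))), e)))  →  g(q(q(p(g(b, p(b))))), e)   [R1 at ε]
2. g(q(q(p(g(b, p(b))))), e)  →  g(q(g(b, p(b))), e)   [R1 at 1.1]
3. g(q(g(b, p(b))), e)  →  g(q(p(b)), e)   [R2 at 1.1]
4. g(q(p(b)), e)  →  g(b, e)   [R1 at 1]
5. g(b, e)  →  e   [R2 at ε]

e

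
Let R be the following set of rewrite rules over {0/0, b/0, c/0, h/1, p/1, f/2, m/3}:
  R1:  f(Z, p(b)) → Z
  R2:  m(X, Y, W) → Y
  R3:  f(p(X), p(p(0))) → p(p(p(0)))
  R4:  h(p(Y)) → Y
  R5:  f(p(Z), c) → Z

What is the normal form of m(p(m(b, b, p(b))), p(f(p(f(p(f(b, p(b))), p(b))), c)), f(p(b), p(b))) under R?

1. m(p(m(b, b, p(b))), p(f(p(f(p(f(b, p(b))), p(b))), c)), f(p(b), p(b)))  →  p(f(p(f(p(f(b, p(b))), p(b))), c))   [R2 at ε]
2. p(f(p(f(p(f(b, p(b))), p(b))), c))  →  p(f(p(f(b, p(b))), p(b)))   [R5 at 1]
3. p(f(p(f(b, p(b))), p(b)))  →  p(p(f(b, p(b))))   [R1 at 1]
4. p(p(f(b, p(b))))  →  p(p(b))   [R1 at 1.1]

p(p(b))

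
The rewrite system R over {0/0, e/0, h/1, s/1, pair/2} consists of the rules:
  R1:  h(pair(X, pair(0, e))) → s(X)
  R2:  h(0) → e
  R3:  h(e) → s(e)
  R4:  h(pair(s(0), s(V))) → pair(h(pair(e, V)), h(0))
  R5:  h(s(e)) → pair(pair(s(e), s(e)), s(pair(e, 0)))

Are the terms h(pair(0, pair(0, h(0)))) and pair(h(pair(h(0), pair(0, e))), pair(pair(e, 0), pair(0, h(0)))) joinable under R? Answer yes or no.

Reduce t₁ = h(pair(0, pair(0, h(0)))):
1. h(pair(0, pair(0, h(0))))  →  h(pair(0, pair(0, e)))   [R2 at 1.2.2]
2. h(pair(0, pair(0, e)))  →  s(0)   [R1 at ε]

Reduce t₂ = pair(h(pair(h(0), pair(0, e))), pair(pair(e, 0), pair(0, h(0)))):
1. pair(h(pair(h(0), pair(0, e))), pair(pair(e, 0), pair(0, h(0))))  →  pair(s(h(0)), pair(pair(e, 0), pair(0, h(0))))   [R1 at 1]
2. pair(s(h(0)), pair(pair(e, 0), pair(0, h(0))))  →  pair(s(e), pair(pair(e, 0), pair(0, h(0))))   [R2 at 1.1]
3. pair(s(e), pair(pair(e, 0), pair(0, h(0))))  →  pair(s(e), pair(pair(e, 0), pair(0, e)))   [R2 at 2.2.2]

no — NF(t₁) = s(0), NF(t₂) = pair(s(e), pair(pair(e, 0), pair(0, e)))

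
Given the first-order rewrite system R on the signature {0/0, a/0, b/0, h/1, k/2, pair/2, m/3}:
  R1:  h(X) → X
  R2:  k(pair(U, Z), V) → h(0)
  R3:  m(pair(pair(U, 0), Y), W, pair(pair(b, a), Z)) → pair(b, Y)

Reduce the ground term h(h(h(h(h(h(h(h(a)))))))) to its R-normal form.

a

1. h(h(h(h(h(h(h(h(a))))))))  →  h(h(h(h(h(h(h(a)))))))   [R1 at ε]
2. h(h(h(h(h(h(h(a)))))))  →  h(h(h(h(h(h(a))))))   [R1 at ε]
3. h(h(h(h(h(h(a))))))  →  h(h(h(h(h(a)))))   [R1 at ε]
4. h(h(h(h(h(a)))))  →  h(h(h(h(a))))   [R1 at ε]
5. h(h(h(h(a))))  →  h(h(h(a)))   [R1 at ε]
6. h(h(h(a)))  →  h(h(a))   [R1 at ε]
7. h(h(a))  →  h(a)   [R1 at ε]
8. h(a)  →  a   [R1 at ε]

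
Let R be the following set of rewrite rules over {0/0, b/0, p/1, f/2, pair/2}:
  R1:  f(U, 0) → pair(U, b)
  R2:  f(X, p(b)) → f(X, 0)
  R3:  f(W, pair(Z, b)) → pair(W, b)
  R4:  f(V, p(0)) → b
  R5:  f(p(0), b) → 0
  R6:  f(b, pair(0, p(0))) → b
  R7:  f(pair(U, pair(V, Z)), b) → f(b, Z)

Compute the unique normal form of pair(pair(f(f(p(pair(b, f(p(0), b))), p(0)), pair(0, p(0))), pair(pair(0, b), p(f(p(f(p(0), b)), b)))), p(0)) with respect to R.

1. pair(pair(f(f(p(pair(b, f(p(0), b))), p(0)), pair(0, p(0))), pair(pair(0, b), p(f(p(f(p(0), b)), b)))), p(0))  →  pair(pair(f(b, pair(0, p(0))), pair(pair(0, b), p(f(p(f(p(0), b)), b)))), p(0))   [R4 at 1.1.1]
2. pair(pair(f(b, pair(0, p(0))), pair(pair(0, b), p(f(p(f(p(0), b)), b)))), p(0))  →  pair(pair(b, pair(pair(0, b), p(f(p(f(p(0), b)), b)))), p(0))   [R6 at 1.1]
3. pair(pair(b, pair(pair(0, b), p(f(p(f(p(0), b)), b)))), p(0))  →  pair(pair(b, pair(pair(0, b), p(f(p(0), b)))), p(0))   [R5 at 1.2.2.1.1.1]
4. pair(pair(b, pair(pair(0, b), p(f(p(0), b)))), p(0))  →  pair(pair(b, pair(pair(0, b), p(0))), p(0))   [R5 at 1.2.2.1]

pair(pair(b, pair(pair(0, b), p(0))), p(0))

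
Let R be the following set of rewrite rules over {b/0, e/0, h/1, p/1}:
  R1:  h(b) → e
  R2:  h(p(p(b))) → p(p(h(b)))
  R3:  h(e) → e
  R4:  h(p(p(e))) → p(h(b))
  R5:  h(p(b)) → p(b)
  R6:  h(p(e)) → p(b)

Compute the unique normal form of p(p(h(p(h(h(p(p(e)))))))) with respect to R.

1. p(p(h(p(h(h(p(p(e))))))))  →  p(p(h(p(h(p(h(b)))))))   [R4 at 1.1.1.1.1]
2. p(p(h(p(h(p(h(b)))))))  →  p(p(h(p(h(p(e))))))   [R1 at 1.1.1.1.1.1]
3. p(p(h(p(h(p(e))))))  →  p(p(h(p(p(b)))))   [R6 at 1.1.1.1]
4. p(p(h(p(p(b)))))  →  p(p(p(p(h(b)))))   [R2 at 1.1]
5. p(p(p(p(h(b)))))  →  p(p(p(p(e))))   [R1 at 1.1.1.1]

p(p(p(p(e))))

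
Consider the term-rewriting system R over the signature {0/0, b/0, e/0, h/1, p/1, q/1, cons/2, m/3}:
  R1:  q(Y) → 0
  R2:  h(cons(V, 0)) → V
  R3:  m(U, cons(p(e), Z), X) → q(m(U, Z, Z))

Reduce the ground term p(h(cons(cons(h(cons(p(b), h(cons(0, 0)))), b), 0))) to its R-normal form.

1. p(h(cons(cons(h(cons(p(b), h(cons(0, 0)))), b), 0)))  →  p(cons(h(cons(p(b), h(cons(0, 0)))), b))   [R2 at 1]
2. p(cons(h(cons(p(b), h(cons(0, 0)))), b))  →  p(cons(h(cons(p(b), 0)), b))   [R2 at 1.1.1.2]
3. p(cons(h(cons(p(b), 0)), b))  →  p(cons(p(b), b))   [R2 at 1.1]

p(cons(p(b), b))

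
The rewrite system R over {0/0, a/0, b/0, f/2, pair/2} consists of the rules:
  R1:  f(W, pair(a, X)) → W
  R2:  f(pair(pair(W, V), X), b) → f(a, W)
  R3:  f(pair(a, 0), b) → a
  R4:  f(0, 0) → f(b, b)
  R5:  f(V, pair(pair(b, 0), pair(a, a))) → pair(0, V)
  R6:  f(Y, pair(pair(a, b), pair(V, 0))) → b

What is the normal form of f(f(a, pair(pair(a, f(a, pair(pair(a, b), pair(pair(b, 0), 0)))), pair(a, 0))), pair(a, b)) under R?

b

1. f(f(a, pair(pair(a, f(a, pair(pair(a, b), pair(pair(b, 0), 0)))), pair(a, 0))), pair(a, b))  →  f(a, pair(pair(a, f(a, pair(pair(a, b), pair(pair(b, 0), 0)))), pair(a, 0)))   [R1 at ε]
2. f(a, pair(pair(a, f(a, pair(pair(a, b), pair(pair(b, 0), 0)))), pair(a, 0)))  →  f(a, pair(pair(a, b), pair(a, 0)))   [R6 at 2.1.2]
3. f(a, pair(pair(a, b), pair(a, 0)))  →  b   [R6 at ε]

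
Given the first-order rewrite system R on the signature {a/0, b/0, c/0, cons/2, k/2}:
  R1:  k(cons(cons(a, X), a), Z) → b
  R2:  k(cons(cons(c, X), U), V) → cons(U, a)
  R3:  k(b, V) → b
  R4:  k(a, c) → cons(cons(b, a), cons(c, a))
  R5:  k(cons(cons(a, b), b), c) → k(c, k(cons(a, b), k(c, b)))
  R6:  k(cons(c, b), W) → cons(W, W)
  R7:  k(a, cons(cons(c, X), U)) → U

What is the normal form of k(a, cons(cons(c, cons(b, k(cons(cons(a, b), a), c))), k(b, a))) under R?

b

1. k(a, cons(cons(c, cons(b, k(cons(cons(a, b), a), c))), k(b, a)))  →  k(b, a)   [R7 at ε]
2. k(b, a)  →  b   [R3 at ε]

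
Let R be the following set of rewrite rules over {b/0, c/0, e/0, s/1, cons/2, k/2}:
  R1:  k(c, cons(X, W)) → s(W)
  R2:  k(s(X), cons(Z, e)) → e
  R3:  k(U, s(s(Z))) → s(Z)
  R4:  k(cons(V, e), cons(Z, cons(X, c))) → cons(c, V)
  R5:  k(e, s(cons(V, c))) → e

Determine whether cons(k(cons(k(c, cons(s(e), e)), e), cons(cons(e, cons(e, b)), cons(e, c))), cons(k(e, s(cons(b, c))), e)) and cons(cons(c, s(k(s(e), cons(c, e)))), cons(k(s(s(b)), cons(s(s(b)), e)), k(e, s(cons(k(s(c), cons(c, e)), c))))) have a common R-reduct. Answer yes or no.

yes — NF(t₁) = cons(cons(c, s(e)), cons(e, e)), NF(t₂) = cons(cons(c, s(e)), cons(e, e))

Reduce t₁ = cons(k(cons(k(c, cons(s(e), e)), e), cons(cons(e, cons(e, b)), cons(e, c))), cons(k(e, s(cons(b, c))), e)):
1. cons(k(cons(k(c, cons(s(e), e)), e), cons(cons(e, cons(e, b)), cons(e, c))), cons(k(e, s(cons(b, c))), e))  →  cons(cons(c, k(c, cons(s(e), e))), cons(k(e, s(cons(b, c))), e))   [R4 at 1]
2. cons(cons(c, k(c, cons(s(e), e))), cons(k(e, s(cons(b, c))), e))  →  cons(cons(c, s(e)), cons(k(e, s(cons(b, c))), e))   [R1 at 1.2]
3. cons(cons(c, s(e)), cons(k(e, s(cons(b, c))), e))  →  cons(cons(c, s(e)), cons(e, e))   [R5 at 2.1]

Reduce t₂ = cons(cons(c, s(k(s(e), cons(c, e)))), cons(k(s(s(b)), cons(s(s(b)), e)), k(e, s(cons(k(s(c), cons(c, e)), c))))):
1. cons(cons(c, s(k(s(e), cons(c, e)))), cons(k(s(s(b)), cons(s(s(b)), e)), k(e, s(cons(k(s(c), cons(c, e)), c)))))  →  cons(cons(c, s(e)), cons(k(s(s(b)), cons(s(s(b)), e)), k(e, s(cons(k(s(c), cons(c, e)), c)))))   [R2 at 1.2.1]
2. cons(cons(c, s(e)), cons(k(s(s(b)), cons(s(s(b)), e)), k(e, s(cons(k(s(c), cons(c, e)), c)))))  →  cons(cons(c, s(e)), cons(e, k(e, s(cons(k(s(c), cons(c, e)), c)))))   [R2 at 2.1]
3. cons(cons(c, s(e)), cons(e, k(e, s(cons(k(s(c), cons(c, e)), c)))))  →  cons(cons(c, s(e)), cons(e, e))   [R5 at 2.2]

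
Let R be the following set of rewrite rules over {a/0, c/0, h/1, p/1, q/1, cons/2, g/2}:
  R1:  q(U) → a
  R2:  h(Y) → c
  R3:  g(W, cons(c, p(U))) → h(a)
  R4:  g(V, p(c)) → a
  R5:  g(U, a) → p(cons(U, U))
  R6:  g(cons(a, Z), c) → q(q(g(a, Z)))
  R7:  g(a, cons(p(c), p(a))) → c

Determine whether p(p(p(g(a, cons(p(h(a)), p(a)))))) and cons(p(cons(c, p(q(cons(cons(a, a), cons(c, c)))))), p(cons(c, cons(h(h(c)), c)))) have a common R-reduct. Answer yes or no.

no — NF(t₁) = p(p(p(c))), NF(t₂) = cons(p(cons(c, p(a))), p(cons(c, cons(c, c))))

Reduce t₁ = p(p(p(g(a, cons(p(h(a)), p(a)))))):
1. p(p(p(g(a, cons(p(h(a)), p(a))))))  →  p(p(p(g(a, cons(p(c), p(a))))))   [R2 at 1.1.1.2.1.1]
2. p(p(p(g(a, cons(p(c), p(a))))))  →  p(p(p(c)))   [R7 at 1.1.1]

Reduce t₂ = cons(p(cons(c, p(q(cons(cons(a, a), cons(c, c)))))), p(cons(c, cons(h(h(c)), c)))):
1. cons(p(cons(c, p(q(cons(cons(a, a), cons(c, c)))))), p(cons(c, cons(h(h(c)), c))))  →  cons(p(cons(c, p(a))), p(cons(c, cons(h(h(c)), c))))   [R1 at 1.1.2.1]
2. cons(p(cons(c, p(a))), p(cons(c, cons(h(h(c)), c))))  →  cons(p(cons(c, p(a))), p(cons(c, cons(c, c))))   [R2 at 2.1.2.1]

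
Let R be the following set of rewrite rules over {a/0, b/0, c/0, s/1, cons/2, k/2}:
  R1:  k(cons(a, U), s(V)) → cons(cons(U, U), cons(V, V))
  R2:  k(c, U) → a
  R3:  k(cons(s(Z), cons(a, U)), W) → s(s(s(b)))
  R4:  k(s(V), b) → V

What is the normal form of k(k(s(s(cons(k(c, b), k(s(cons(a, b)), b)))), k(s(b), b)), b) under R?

cons(a, cons(a, b))

1. k(k(s(s(cons(k(c, b), k(s(cons(a, b)), b)))), k(s(b), b)), b)  →  k(k(s(s(cons(a, k(s(cons(a, b)), b)))), k(s(b), b)), b)   [R2 at 1.1.1.1.1]
2. k(k(s(s(cons(a, k(s(cons(a, b)), b)))), k(s(b), b)), b)  →  k(k(s(s(cons(a, cons(a, b)))), k(s(b), b)), b)   [R4 at 1.1.1.1.2]
3. k(k(s(s(cons(a, cons(a, b)))), k(s(b), b)), b)  →  k(k(s(s(cons(a, cons(a, b)))), b), b)   [R4 at 1.2]
4. k(k(s(s(cons(a, cons(a, b)))), b), b)  →  k(s(cons(a, cons(a, b))), b)   [R4 at 1]
5. k(s(cons(a, cons(a, b))), b)  →  cons(a, cons(a, b))   [R4 at ε]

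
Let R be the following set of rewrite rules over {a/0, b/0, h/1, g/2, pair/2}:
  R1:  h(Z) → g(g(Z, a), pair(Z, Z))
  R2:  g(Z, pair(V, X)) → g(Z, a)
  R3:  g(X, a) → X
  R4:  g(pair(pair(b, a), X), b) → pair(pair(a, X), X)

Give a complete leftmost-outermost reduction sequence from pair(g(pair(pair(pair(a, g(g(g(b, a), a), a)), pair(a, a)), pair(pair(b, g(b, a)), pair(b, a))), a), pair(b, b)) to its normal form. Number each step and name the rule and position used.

1. pair(g(pair(pair(pair(a, g(g(g(b, a), a), a)), pair(a, a)), pair(pair(b, g(b, a)), pair(b, a))), a), pair(b, b))  →  pair(pair(pair(pair(a, g(g(g(b, a), a), a)), pair(a, a)), pair(pair(b, g(b, a)), pair(b, a))), pair(b, b))   [R3 at 1]
2. pair(pair(pair(pair(a, g(g(g(b, a), a), a)), pair(a, a)), pair(pair(b, g(b, a)), pair(b, a))), pair(b, b))  →  pair(pair(pair(pair(a, g(g(b, a), a)), pair(a, a)), pair(pair(b, g(b, a)), pair(b, a))), pair(b, b))   [R3 at 1.1.1.2]
3. pair(pair(pair(pair(a, g(g(b, a), a)), pair(a, a)), pair(pair(b, g(b, a)), pair(b, a))), pair(b, b))  →  pair(pair(pair(pair(a, g(b, a)), pair(a, a)), pair(pair(b, g(b, a)), pair(b, a))), pair(b, b))   [R3 at 1.1.1.2]
4. pair(pair(pair(pair(a, g(b, a)), pair(a, a)), pair(pair(b, g(b, a)), pair(b, a))), pair(b, b))  →  pair(pair(pair(pair(a, b), pair(a, a)), pair(pair(b, g(b, a)), pair(b, a))), pair(b, b))   [R3 at 1.1.1.2]
5. pair(pair(pair(pair(a, b), pair(a, a)), pair(pair(b, g(b, a)), pair(b, a))), pair(b, b))  →  pair(pair(pair(pair(a, b), pair(a, a)), pair(pair(b, b), pair(b, a))), pair(b, b))   [R3 at 1.2.1.2]

pair(pair(pair(pair(a, b), pair(a, a)), pair(pair(b, b), pair(b, a))), pair(b, b))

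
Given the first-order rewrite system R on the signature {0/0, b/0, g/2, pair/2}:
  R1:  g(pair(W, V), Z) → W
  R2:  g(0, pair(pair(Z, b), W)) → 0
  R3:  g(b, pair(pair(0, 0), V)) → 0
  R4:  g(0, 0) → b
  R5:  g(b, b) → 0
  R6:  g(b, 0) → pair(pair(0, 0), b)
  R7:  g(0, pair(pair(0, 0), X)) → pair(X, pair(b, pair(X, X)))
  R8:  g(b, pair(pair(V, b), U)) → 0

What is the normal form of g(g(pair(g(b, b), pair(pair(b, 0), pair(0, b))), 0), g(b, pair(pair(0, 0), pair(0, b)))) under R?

b

1. g(g(pair(g(b, b), pair(pair(b, 0), pair(0, b))), 0), g(b, pair(pair(0, 0), pair(0, b))))  →  g(g(b, b), g(b, pair(pair(0, 0), pair(0, b))))   [R1 at 1]
2. g(g(b, b), g(b, pair(pair(0, 0), pair(0, b))))  →  g(0, g(b, pair(pair(0, 0), pair(0, b))))   [R5 at 1]
3. g(0, g(b, pair(pair(0, 0), pair(0, b))))  →  g(0, 0)   [R3 at 2]
4. g(0, 0)  →  b   [R4 at ε]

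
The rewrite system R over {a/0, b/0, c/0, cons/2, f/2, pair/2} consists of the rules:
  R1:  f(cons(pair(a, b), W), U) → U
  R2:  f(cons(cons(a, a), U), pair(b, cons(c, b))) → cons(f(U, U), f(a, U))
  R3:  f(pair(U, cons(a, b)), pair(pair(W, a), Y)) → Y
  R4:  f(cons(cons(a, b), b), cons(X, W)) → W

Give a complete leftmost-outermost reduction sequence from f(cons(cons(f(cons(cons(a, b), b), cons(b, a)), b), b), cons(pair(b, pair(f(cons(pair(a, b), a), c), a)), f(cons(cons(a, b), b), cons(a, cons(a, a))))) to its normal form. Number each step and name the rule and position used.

cons(a, a)

1. f(cons(cons(f(cons(cons(a, b), b), cons(b, a)), b), b), cons(pair(b, pair(f(cons(pair(a, b), a), c), a)), f(cons(cons(a, b), b), cons(a, cons(a, a)))))  →  f(cons(cons(a, b), b), cons(pair(b, pair(f(cons(pair(a, b), a), c), a)), f(cons(cons(a, b), b), cons(a, cons(a, a)))))   [R4 at 1.1.1]
2. f(cons(cons(a, b), b), cons(pair(b, pair(f(cons(pair(a, b), a), c), a)), f(cons(cons(a, b), b), cons(a, cons(a, a)))))  →  f(cons(cons(a, b), b), cons(a, cons(a, a)))   [R4 at ε]
3. f(cons(cons(a, b), b), cons(a, cons(a, a)))  →  cons(a, a)   [R4 at ε]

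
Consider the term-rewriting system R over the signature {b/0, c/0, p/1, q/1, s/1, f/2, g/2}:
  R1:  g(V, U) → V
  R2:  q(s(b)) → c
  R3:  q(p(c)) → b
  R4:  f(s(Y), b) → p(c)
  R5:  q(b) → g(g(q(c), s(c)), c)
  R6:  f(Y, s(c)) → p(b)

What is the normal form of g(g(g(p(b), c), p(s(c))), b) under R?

1. g(g(g(p(b), c), p(s(c))), b)  →  g(g(p(b), c), p(s(c)))   [R1 at ε]
2. g(g(p(b), c), p(s(c)))  →  g(p(b), c)   [R1 at ε]
3. g(p(b), c)  →  p(b)   [R1 at ε]

p(b)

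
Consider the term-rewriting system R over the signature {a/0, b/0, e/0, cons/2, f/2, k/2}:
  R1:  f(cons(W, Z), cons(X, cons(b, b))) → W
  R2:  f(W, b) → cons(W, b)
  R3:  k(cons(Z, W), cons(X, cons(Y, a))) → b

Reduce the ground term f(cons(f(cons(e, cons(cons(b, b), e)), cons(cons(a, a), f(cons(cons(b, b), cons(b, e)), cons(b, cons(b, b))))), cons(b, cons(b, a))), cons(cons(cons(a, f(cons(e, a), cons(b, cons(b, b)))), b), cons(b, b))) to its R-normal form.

1. f(cons(f(cons(e, cons(cons(b, b), e)), cons(cons(a, a), f(cons(cons(b, b), cons(b, e)), cons(b, cons(b, b))))), cons(b, cons(b, a))), cons(cons(cons(a, f(cons(e, a), cons(b, cons(b, b)))), b), cons(b, b)))  →  f(cons(e, cons(cons(b, b), e)), cons(cons(a, a), f(cons(cons(b, b), cons(b, e)), cons(b, cons(b, b)))))   [R1 at ε]
2. f(cons(e, cons(cons(b, b), e)), cons(cons(a, a), f(cons(cons(b, b), cons(b, e)), cons(b, cons(b, b)))))  →  f(cons(e, cons(cons(b, b), e)), cons(cons(a, a), cons(b, b)))   [R1 at 2.2]
3. f(cons(e, cons(cons(b, b), e)), cons(cons(a, a), cons(b, b)))  →  e   [R1 at ε]

e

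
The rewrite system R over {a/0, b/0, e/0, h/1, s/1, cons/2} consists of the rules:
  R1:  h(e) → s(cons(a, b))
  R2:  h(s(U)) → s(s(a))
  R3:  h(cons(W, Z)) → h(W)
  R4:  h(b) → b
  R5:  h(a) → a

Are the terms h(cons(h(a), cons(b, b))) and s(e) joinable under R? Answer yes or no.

Reduce t₁ = h(cons(h(a), cons(b, b))):
1. h(cons(h(a), cons(b, b)))  →  h(h(a))   [R3 at ε]
2. h(h(a))  →  h(a)   [R5 at 1]
3. h(a)  →  a   [R5 at ε]

Reduce t₂ = s(e):

no — NF(t₁) = a, NF(t₂) = s(e)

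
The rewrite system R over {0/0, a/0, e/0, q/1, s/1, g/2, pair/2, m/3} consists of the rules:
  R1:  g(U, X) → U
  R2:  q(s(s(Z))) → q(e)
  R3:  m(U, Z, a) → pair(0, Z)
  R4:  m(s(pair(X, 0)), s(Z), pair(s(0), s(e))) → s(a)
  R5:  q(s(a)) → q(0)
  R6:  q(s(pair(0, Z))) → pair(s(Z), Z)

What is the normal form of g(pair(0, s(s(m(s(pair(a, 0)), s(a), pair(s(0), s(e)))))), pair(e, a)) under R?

pair(0, s(s(s(a))))

1. g(pair(0, s(s(m(s(pair(a, 0)), s(a), pair(s(0), s(e)))))), pair(e, a))  →  pair(0, s(s(m(s(pair(a, 0)), s(a), pair(s(0), s(e))))))   [R1 at ε]
2. pair(0, s(s(m(s(pair(a, 0)), s(a), pair(s(0), s(e))))))  →  pair(0, s(s(s(a))))   [R4 at 2.1.1]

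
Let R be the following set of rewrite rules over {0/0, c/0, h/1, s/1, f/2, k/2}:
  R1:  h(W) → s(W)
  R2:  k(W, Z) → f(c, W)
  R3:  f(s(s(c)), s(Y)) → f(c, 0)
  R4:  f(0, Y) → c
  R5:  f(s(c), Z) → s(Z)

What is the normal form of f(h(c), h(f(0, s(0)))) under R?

s(s(c))

1. f(h(c), h(f(0, s(0))))  →  f(s(c), h(f(0, s(0))))   [R1 at 1]
2. f(s(c), h(f(0, s(0))))  →  s(h(f(0, s(0))))   [R5 at ε]
3. s(h(f(0, s(0))))  →  s(s(f(0, s(0))))   [R1 at 1]
4. s(s(f(0, s(0))))  →  s(s(c))   [R4 at 1.1]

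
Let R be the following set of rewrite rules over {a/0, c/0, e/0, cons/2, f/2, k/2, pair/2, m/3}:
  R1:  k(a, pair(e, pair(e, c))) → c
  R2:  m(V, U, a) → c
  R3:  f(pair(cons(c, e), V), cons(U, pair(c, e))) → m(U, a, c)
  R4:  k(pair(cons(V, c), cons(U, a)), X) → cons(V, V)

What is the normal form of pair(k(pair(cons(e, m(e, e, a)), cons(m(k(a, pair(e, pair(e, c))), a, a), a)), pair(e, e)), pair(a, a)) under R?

1. pair(k(pair(cons(e, m(e, e, a)), cons(m(k(a, pair(e, pair(e, c))), a, a), a)), pair(e, e)), pair(a, a))  →  pair(k(pair(cons(e, c), cons(m(k(a, pair(e, pair(e, c))), a, a), a)), pair(e, e)), pair(a, a))   [R2 at 1.1.1.2]
2. pair(k(pair(cons(e, c), cons(m(k(a, pair(e, pair(e, c))), a, a), a)), pair(e, e)), pair(a, a))  →  pair(cons(e, e), pair(a, a))   [R4 at 1]

pair(cons(e, e), pair(a, a))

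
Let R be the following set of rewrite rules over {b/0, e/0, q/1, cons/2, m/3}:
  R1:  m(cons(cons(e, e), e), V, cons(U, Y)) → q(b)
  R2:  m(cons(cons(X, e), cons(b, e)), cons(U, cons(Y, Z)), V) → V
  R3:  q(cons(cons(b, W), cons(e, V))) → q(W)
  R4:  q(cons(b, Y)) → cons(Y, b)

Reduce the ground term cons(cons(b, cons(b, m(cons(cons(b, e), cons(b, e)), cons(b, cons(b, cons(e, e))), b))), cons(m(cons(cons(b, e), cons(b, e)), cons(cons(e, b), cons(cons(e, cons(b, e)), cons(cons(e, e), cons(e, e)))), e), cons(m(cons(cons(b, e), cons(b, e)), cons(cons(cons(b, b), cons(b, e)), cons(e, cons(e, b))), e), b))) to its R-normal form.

1. cons(cons(b, cons(b, m(cons(cons(b, e), cons(b, e)), cons(b, cons(b, cons(e, e))), b))), cons(m(cons(cons(b, e), cons(b, e)), cons(cons(e, b), cons(cons(e, cons(b, e)), cons(cons(e, e), cons(e, e)))), e), cons(m(cons(cons(b, e), cons(b, e)), cons(cons(cons(b, b), cons(b, e)), cons(e, cons(e, b))), e), b)))  →  cons(cons(b, cons(b, b)), cons(m(cons(cons(b, e), cons(b, e)), cons(cons(e, b), cons(cons(e, cons(b, e)), cons(cons(e, e), cons(e, e)))), e), cons(m(cons(cons(b, e), cons(b, e)), cons(cons(cons(b, b), cons(b, e)), cons(e, cons(e, b))), e), b)))   [R2 at 1.2.2]
2. cons(cons(b, cons(b, b)), cons(m(cons(cons(b, e), cons(b, e)), cons(cons(e, b), cons(cons(e, cons(b, e)), cons(cons(e, e), cons(e, e)))), e), cons(m(cons(cons(b, e), cons(b, e)), cons(cons(cons(b, b), cons(b, e)), cons(e, cons(e, b))), e), b)))  →  cons(cons(b, cons(b, b)), cons(e, cons(m(cons(cons(b, e), cons(b, e)), cons(cons(cons(b, b), cons(b, e)), cons(e, cons(e, b))), e), b)))   [R2 at 2.1]
3. cons(cons(b, cons(b, b)), cons(e, cons(m(cons(cons(b, e), cons(b, e)), cons(cons(cons(b, b), cons(b, e)), cons(e, cons(e, b))), e), b)))  →  cons(cons(b, cons(b, b)), cons(e, cons(e, b)))   [R2 at 2.2.1]

cons(cons(b, cons(b, b)), cons(e, cons(e, b)))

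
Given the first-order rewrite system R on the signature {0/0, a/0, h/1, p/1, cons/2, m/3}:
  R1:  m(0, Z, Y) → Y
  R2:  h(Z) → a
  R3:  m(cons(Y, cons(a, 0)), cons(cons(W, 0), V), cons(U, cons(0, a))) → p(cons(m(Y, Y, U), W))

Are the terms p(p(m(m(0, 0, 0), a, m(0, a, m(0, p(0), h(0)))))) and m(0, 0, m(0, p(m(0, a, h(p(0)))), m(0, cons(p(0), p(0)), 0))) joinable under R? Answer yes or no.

Reduce t₁ = p(p(m(m(0, 0, 0), a, m(0, a, m(0, p(0), h(0)))))):
1. p(p(m(m(0, 0, 0), a, m(0, a, m(0, p(0), h(0))))))  →  p(p(m(0, a, m(0, a, m(0, p(0), h(0))))))   [R1 at 1.1.1]
2. p(p(m(0, a, m(0, a, m(0, p(0), h(0))))))  →  p(p(m(0, a, m(0, p(0), h(0)))))   [R1 at 1.1]
3. p(p(m(0, a, m(0, p(0), h(0)))))  →  p(p(m(0, p(0), h(0))))   [R1 at 1.1]
4. p(p(m(0, p(0), h(0))))  →  p(p(h(0)))   [R1 at 1.1]
5. p(p(h(0)))  →  p(p(a))   [R2 at 1.1]

Reduce t₂ = m(0, 0, m(0, p(m(0, a, h(p(0)))), m(0, cons(p(0), p(0)), 0))):
1. m(0, 0, m(0, p(m(0, a, h(p(0)))), m(0, cons(p(0), p(0)), 0)))  →  m(0, p(m(0, a, h(p(0)))), m(0, cons(p(0), p(0)), 0))   [R1 at ε]
2. m(0, p(m(0, a, h(p(0)))), m(0, cons(p(0), p(0)), 0))  →  m(0, cons(p(0), p(0)), 0)   [R1 at ε]
3. m(0, cons(p(0), p(0)), 0)  →  0   [R1 at ε]

no — NF(t₁) = p(p(a)), NF(t₂) = 0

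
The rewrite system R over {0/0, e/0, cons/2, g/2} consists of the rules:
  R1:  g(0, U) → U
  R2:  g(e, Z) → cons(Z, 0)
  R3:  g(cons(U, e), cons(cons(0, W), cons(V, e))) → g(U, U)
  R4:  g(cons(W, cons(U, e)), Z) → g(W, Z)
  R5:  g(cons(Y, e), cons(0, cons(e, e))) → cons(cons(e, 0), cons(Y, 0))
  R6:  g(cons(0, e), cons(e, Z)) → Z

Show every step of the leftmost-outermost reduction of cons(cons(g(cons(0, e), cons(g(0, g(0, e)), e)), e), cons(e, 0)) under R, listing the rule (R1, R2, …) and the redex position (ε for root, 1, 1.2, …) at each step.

cons(cons(e, e), cons(e, 0))

1. cons(cons(g(cons(0, e), cons(g(0, g(0, e)), e)), e), cons(e, 0))  →  cons(cons(g(cons(0, e), cons(g(0, e), e)), e), cons(e, 0))   [R1 at 1.1.2.1]
2. cons(cons(g(cons(0, e), cons(g(0, e), e)), e), cons(e, 0))  →  cons(cons(g(cons(0, e), cons(e, e)), e), cons(e, 0))   [R1 at 1.1.2.1]
3. cons(cons(g(cons(0, e), cons(e, e)), e), cons(e, 0))  →  cons(cons(e, e), cons(e, 0))   [R6 at 1.1]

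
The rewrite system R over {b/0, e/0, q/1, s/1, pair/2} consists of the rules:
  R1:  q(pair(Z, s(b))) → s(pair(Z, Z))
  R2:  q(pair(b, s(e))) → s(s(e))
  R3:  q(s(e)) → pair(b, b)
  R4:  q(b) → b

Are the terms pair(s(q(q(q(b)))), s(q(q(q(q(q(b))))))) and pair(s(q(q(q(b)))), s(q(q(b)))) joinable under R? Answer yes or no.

yes — NF(t₁) = pair(s(b), s(b)), NF(t₂) = pair(s(b), s(b))

Reduce t₁ = pair(s(q(q(q(b)))), s(q(q(q(q(q(b))))))):
1. pair(s(q(q(q(b)))), s(q(q(q(q(q(b)))))))  →  pair(s(q(q(b))), s(q(q(q(q(q(b)))))))   [R4 at 1.1.1.1]
2. pair(s(q(q(b))), s(q(q(q(q(q(b)))))))  →  pair(s(q(b)), s(q(q(q(q(q(b)))))))   [R4 at 1.1.1]
3. pair(s(q(b)), s(q(q(q(q(q(b)))))))  →  pair(s(b), s(q(q(q(q(q(b)))))))   [R4 at 1.1]
4. pair(s(b), s(q(q(q(q(q(b)))))))  →  pair(s(b), s(q(q(q(q(b))))))   [R4 at 2.1.1.1.1.1]
5. pair(s(b), s(q(q(q(q(b))))))  →  pair(s(b), s(q(q(q(b)))))   [R4 at 2.1.1.1.1]
6. pair(s(b), s(q(q(q(b)))))  →  pair(s(b), s(q(q(b))))   [R4 at 2.1.1.1]
7. pair(s(b), s(q(q(b))))  →  pair(s(b), s(q(b)))   [R4 at 2.1.1]
8. pair(s(b), s(q(b)))  →  pair(s(b), s(b))   [R4 at 2.1]

Reduce t₂ = pair(s(q(q(q(b)))), s(q(q(b)))):
1. pair(s(q(q(q(b)))), s(q(q(b))))  →  pair(s(q(q(b))), s(q(q(b))))   [R4 at 1.1.1.1]
2. pair(s(q(q(b))), s(q(q(b))))  →  pair(s(q(b)), s(q(q(b))))   [R4 at 1.1.1]
3. pair(s(q(b)), s(q(q(b))))  →  pair(s(b), s(q(q(b))))   [R4 at 1.1]
4. pair(s(b), s(q(q(b))))  →  pair(s(b), s(q(b)))   [R4 at 2.1.1]
5. pair(s(b), s(q(b)))  →  pair(s(b), s(b))   [R4 at 2.1]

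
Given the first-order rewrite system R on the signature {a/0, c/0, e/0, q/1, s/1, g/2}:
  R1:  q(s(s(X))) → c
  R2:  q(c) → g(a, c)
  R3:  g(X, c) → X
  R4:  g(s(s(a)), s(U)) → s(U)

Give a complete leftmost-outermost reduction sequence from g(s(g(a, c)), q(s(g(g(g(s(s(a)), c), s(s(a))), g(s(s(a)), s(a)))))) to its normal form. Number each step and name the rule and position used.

s(a)

1. g(s(g(a, c)), q(s(g(g(g(s(s(a)), c), s(s(a))), g(s(s(a)), s(a))))))  →  g(s(a), q(s(g(g(g(s(s(a)), c), s(s(a))), g(s(s(a)), s(a))))))   [R3 at 1.1]
2. g(s(a), q(s(g(g(g(s(s(a)), c), s(s(a))), g(s(s(a)), s(a))))))  →  g(s(a), q(s(g(g(s(s(a)), s(s(a))), g(s(s(a)), s(a))))))   [R3 at 2.1.1.1.1]
3. g(s(a), q(s(g(g(s(s(a)), s(s(a))), g(s(s(a)), s(a))))))  →  g(s(a), q(s(g(s(s(a)), g(s(s(a)), s(a))))))   [R4 at 2.1.1.1]
4. g(s(a), q(s(g(s(s(a)), g(s(s(a)), s(a))))))  →  g(s(a), q(s(g(s(s(a)), s(a)))))   [R4 at 2.1.1.2]
5. g(s(a), q(s(g(s(s(a)), s(a)))))  →  g(s(a), q(s(s(a))))   [R4 at 2.1.1]
6. g(s(a), q(s(s(a))))  →  g(s(a), c)   [R1 at 2]
7. g(s(a), c)  →  s(a)   [R3 at ε]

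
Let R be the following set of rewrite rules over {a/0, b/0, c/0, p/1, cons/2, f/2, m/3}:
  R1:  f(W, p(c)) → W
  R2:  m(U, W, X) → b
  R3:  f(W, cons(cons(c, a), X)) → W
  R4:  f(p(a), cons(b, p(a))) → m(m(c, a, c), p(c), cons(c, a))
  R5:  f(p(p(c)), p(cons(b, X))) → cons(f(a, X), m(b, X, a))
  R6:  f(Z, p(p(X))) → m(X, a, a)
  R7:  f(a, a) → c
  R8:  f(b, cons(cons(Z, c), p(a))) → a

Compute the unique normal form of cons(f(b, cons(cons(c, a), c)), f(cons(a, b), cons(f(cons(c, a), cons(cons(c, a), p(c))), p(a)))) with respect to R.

cons(b, cons(a, b))

1. cons(f(b, cons(cons(c, a), c)), f(cons(a, b), cons(f(cons(c, a), cons(cons(c, a), p(c))), p(a))))  →  cons(b, f(cons(a, b), cons(f(cons(c, a), cons(cons(c, a), p(c))), p(a))))   [R3 at 1]
2. cons(b, f(cons(a, b), cons(f(cons(c, a), cons(cons(c, a), p(c))), p(a))))  →  cons(b, f(cons(a, b), cons(cons(c, a), p(a))))   [R3 at 2.2.1]
3. cons(b, f(cons(a, b), cons(cons(c, a), p(a))))  →  cons(b, cons(a, b))   [R3 at 2]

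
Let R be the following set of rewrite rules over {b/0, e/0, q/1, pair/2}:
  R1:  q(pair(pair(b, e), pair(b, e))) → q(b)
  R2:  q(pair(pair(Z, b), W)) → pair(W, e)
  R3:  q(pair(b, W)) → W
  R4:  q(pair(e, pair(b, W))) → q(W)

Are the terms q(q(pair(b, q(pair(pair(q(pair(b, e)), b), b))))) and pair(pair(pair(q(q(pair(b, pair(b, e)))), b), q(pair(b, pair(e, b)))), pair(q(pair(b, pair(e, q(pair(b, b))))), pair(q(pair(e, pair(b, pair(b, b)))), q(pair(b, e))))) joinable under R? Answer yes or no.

no — NF(t₁) = e, NF(t₂) = pair(pair(pair(e, b), pair(e, b)), pair(pair(e, b), pair(b, e)))

Reduce t₁ = q(q(pair(b, q(pair(pair(q(pair(b, e)), b), b))))):
1. q(q(pair(b, q(pair(pair(q(pair(b, e)), b), b)))))  →  q(q(pair(pair(q(pair(b, e)), b), b)))   [R3 at 1]
2. q(q(pair(pair(q(pair(b, e)), b), b)))  →  q(pair(b, e))   [R2 at 1]
3. q(pair(b, e))  →  e   [R3 at ε]

Reduce t₂ = pair(pair(pair(q(q(pair(b, pair(b, e)))), b), q(pair(b, pair(e, b)))), pair(q(pair(b, pair(e, q(pair(b, b))))), pair(q(pair(e, pair(b, pair(b, b)))), q(pair(b, e))))):
1. pair(pair(pair(q(q(pair(b, pair(b, e)))), b), q(pair(b, pair(e, b)))), pair(q(pair(b, pair(e, q(pair(b, b))))), pair(q(pair(e, pair(b, pair(b, b)))), q(pair(b, e)))))  →  pair(pair(pair(q(pair(b, e)), b), q(pair(b, pair(e, b)))), pair(q(pair(b, pair(e, q(pair(b, b))))), pair(q(pair(e, pair(b, pair(b, b)))), q(pair(b, e)))))   [R3 at 1.1.1.1]
2. pair(pair(pair(q(pair(b, e)), b), q(pair(b, pair(e, b)))), pair(q(pair(b, pair(e, q(pair(b, b))))), pair(q(pair(e, pair(b, pair(b, b)))), q(pair(b, e)))))  →  pair(pair(pair(e, b), q(pair(b, pair(e, b)))), pair(q(pair(b, pair(e, q(pair(b, b))))), pair(q(pair(e, pair(b, pair(b, b)))), q(pair(b, e)))))   [R3 at 1.1.1]
3. pair(pair(pair(e, b), q(pair(b, pair(e, b)))), pair(q(pair(b, pair(e, q(pair(b, b))))), pair(q(pair(e, pair(b, pair(b, b)))), q(pair(b, e)))))  →  pair(pair(pair(e, b), pair(e, b)), pair(q(pair(b, pair(e, q(pair(b, b))))), pair(q(pair(e, pair(b, pair(b, b)))), q(pair(b, e)))))   [R3 at 1.2]
4. pair(pair(pair(e, b), pair(e, b)), pair(q(pair(b, pair(e, q(pair(b, b))))), pair(q(pair(e, pair(b, pair(b, b)))), q(pair(b, e)))))  →  pair(pair(pair(e, b), pair(e, b)), pair(pair(e, q(pair(b, b))), pair(q(pair(e, pair(b, pair(b, b)))), q(pair(b, e)))))   [R3 at 2.1]
5. pair(pair(pair(e, b), pair(e, b)), pair(pair(e, q(pair(b, b))), pair(q(pair(e, pair(b, pair(b, b)))), q(pair(b, e)))))  →  pair(pair(pair(e, b), pair(e, b)), pair(pair(e, b), pair(q(pair(e, pair(b, pair(b, b)))), q(pair(b, e)))))   [R3 at 2.1.2]
6. pair(pair(pair(e, b), pair(e, b)), pair(pair(e, b), pair(q(pair(e, pair(b, pair(b, b)))), q(pair(b, e)))))  →  pair(pair(pair(e, b), pair(e, b)), pair(pair(e, b), pair(q(pair(b, b)), q(pair(b, e)))))   [R4 at 2.2.1]
7. pair(pair(pair(e, b), pair(e, b)), pair(pair(e, b), pair(q(pair(b, b)), q(pair(b, e)))))  →  pair(pair(pair(e, b), pair(e, b)), pair(pair(e, b), pair(b, q(pair(b, e)))))   [R3 at 2.2.1]
8. pair(pair(pair(e, b), pair(e, b)), pair(pair(e, b), pair(b, q(pair(b, e)))))  →  pair(pair(pair(e, b), pair(e, b)), pair(pair(e, b), pair(b, e)))   [R3 at 2.2.2]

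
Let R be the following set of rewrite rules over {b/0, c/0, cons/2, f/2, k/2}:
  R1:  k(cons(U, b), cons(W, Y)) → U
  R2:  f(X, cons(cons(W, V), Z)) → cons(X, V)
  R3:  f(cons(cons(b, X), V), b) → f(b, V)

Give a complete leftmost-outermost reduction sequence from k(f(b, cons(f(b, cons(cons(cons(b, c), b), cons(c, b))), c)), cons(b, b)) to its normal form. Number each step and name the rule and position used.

b

1. k(f(b, cons(f(b, cons(cons(cons(b, c), b), cons(c, b))), c)), cons(b, b))  →  k(f(b, cons(cons(b, b), c)), cons(b, b))   [R2 at 1.2.1]
2. k(f(b, cons(cons(b, b), c)), cons(b, b))  →  k(cons(b, b), cons(b, b))   [R2 at 1]
3. k(cons(b, b), cons(b, b))  →  b   [R1 at ε]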